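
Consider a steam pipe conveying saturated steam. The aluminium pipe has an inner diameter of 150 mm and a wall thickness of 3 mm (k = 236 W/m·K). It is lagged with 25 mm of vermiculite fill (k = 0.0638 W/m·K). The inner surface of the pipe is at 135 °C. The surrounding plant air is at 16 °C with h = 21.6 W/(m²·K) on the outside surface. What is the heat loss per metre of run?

q′ ≈ 156 W/m

Treating each annulus and film as a series resistance:
R_aluminium pipe wall = ln(78/75)/(2π×236×1) = 2.645×10^-5 K/W
R_vermiculite fill = ln(103/78)/(2π×0.0638×1) = 0.6935 K/W
R_outer film = 1/(h_o·2πr_oL) = 1/(21.6×2π×0.103×1) = 0.07154 K/W
R_total = 0.7651 K/W
Q = ΔT/R_total = 119/0.7651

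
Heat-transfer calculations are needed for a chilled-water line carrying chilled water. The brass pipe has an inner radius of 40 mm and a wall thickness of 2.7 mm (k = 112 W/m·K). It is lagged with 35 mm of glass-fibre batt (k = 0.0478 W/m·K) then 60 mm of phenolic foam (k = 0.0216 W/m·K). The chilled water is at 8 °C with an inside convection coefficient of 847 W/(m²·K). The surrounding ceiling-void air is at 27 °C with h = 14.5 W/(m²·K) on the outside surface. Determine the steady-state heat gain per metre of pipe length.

q′ ≈ 3.02 W/m

Radial resistances (cylindrical: R_cond = ln(r_o/r_i)/(2πkL), R_conv = 1/(h·2πrL)):
R_inner film = 1/(h_i·2πr₁L) = 1/(847×2π×0.04×1) = 0.004698 K/W
R_brass pipe wall = ln(42.7/40)/(2π×112×1) = 9.282×10^-5 K/W
R_glass-fibre batt = ln(77.7/42.7)/(2π×0.0478×1) = 1.993 K/W
R_phenolic foam = ln(137.7/77.7)/(2π×0.0216×1) = 4.216 K/W
R_outer film = 1/(h_o·2πr_oL) = 1/(14.5×2π×0.1377×1) = 0.07971 K/W
R_total = 6.294 K/W
Q = ΔT/R_total = 19/6.294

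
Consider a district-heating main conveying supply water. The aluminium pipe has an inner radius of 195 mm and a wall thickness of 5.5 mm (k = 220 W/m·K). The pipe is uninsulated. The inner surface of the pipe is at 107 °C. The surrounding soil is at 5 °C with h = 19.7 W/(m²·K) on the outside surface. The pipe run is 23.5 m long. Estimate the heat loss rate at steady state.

Treating each annulus and film as a series resistance:
R_aluminium pipe wall = ln(200.5/195)/(2π×220×23.5) = 8.563×10^-7 K/W
R_outer film = 1/(h_o·2πr_oL) = 1/(19.7×2π×0.2005×23.5) = 0.001715 K/W
R_total = 0.001715 K/W
Q = ΔT/R_total = 102/0.001715

Q ≈ 59500 W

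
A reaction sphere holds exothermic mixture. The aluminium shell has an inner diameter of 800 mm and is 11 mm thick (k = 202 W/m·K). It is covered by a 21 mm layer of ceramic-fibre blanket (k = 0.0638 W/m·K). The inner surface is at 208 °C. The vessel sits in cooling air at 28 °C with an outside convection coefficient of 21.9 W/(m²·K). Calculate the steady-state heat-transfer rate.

Q ≈ 1080 W

Radial (spherical) resistances in series:
R_aluminium shell = (1/0.4 − 1/0.411)/(4π×202) = 2.636×10^-5 K/W
R_ceramic-fibre blanket = (1/0.411 − 1/0.432)/(4π×0.0638) = 0.1475 K/W
R_outer film = 1/(h·4πr_o²) = 1/(21.9×4π×0.432²) = 0.01947 K/W
R_total = 0.167 K/W
Q = ΔT/R_total = 180/0.167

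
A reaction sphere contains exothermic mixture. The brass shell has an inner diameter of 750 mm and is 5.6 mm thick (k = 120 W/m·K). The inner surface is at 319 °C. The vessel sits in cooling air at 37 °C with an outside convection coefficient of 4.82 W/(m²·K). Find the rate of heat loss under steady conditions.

Each spherical layer contributes R = (1/r_i − 1/r_o)/(4πk):
R_brass shell = (1/0.375 − 1/0.3806)/(4π×120) = 2.602×10^-5 K/W
R_outer film = 1/(h·4πr_o²) = 1/(4.82×4π×0.3806²) = 0.114 K/W
R_total = 0.114 K/W
Q = ΔT/R_total = 282/0.114

Q ≈ 2470 W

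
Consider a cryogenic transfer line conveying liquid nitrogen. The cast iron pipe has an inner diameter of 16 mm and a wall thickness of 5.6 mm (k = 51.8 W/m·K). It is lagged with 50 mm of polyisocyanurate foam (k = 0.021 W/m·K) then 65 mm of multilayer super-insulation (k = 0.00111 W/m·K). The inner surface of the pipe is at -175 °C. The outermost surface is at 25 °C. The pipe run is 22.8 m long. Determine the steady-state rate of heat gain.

Treating each annulus and film as a series resistance:
R_cast iron pipe wall = ln(13.6/8)/(2π×51.8×22.8) = 7.151×10^-5 K/W
R_polyisocyanurate foam = ln(63.6/13.6)/(2π×0.021×22.8) = 0.5127 K/W
R_multilayer super-insulation = ln(128.6/63.6)/(2π×0.00111×22.8) = 4.428 K/W
R_total = 4.941 K/W
Q = ΔT/R_total = 200/4.941

Q ≈ 40.5 W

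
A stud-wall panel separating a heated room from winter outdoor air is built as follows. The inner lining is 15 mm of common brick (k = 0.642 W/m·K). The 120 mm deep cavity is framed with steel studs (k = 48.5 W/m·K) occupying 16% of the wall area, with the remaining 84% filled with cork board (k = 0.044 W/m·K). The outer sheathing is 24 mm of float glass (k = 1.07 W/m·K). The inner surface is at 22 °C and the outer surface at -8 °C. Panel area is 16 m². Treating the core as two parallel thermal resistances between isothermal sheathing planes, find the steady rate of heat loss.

Q ≈ 7850 W

Sheathing layers in series; stud and cavity paths in parallel between them.
R_inner = 0.015/(0.642×16) = 0.00146 K/W
R_stud  = 0.12/(48.5×0.16×16) = 9.665×10^-4 K/W
R_cav   = 0.12/(0.044×0.84×16) = 0.2029 K/W
1/R_core = 1/R_stud + 1/R_cav → R_core = 9.619×10^-4 K/W
R_outer = 0.024/(1.07×16) = 0.001402 K/W
R_total = 0.003824 K/W
Q = ΔT/R_total = 30/0.003824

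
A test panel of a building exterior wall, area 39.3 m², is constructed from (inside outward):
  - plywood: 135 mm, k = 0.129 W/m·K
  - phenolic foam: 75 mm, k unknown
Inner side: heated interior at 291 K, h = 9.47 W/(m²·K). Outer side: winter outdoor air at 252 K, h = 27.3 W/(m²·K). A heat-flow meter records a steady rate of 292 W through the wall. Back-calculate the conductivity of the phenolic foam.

k ≈ 0.0185 W/(m·K)

Series thermal resistances:
R_inner film = 1/(h_i·A) = 1/(9.47×39.3) = 0.002687 K/W
R_plywood = L/(kA) = 0.135/(0.129×39.3) = 0.02663 K/W
R_outer film = 1/(h_o·A) = 1/(27.3×39.3) = 9.321×10^-4 K/W
Sum of known resistances R_other = 0.03025 K/W
Total R = ΔT/Q = 39/292 = 0.1336 K/W
R_phenolic foam = R_total − R_other = 0.1033 K/W
k = L/(R·A) = 0.075/(0.1033×39.3)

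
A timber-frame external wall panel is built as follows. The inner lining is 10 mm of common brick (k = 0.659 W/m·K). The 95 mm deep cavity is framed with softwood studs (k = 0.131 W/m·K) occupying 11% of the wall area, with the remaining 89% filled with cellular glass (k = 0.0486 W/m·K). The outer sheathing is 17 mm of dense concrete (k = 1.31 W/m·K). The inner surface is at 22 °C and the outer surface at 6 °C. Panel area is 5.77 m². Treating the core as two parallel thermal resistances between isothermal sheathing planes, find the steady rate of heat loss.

Sheathing layers in series; stud and cavity paths in parallel between them.
R_inner = 0.01/(0.659×5.77) = 0.00263 K/W
R_stud  = 0.095/(0.131×0.11×5.77) = 1.143 K/W
R_cav   = 0.095/(0.0486×0.89×5.77) = 0.3806 K/W
1/R_core = 1/R_stud + 1/R_cav → R_core = 0.2855 K/W
R_outer = 0.017/(1.31×5.77) = 0.002249 K/W
R_total = 0.2904 K/W
Q = ΔT/R_total = 16/0.2904

Q ≈ 55.1 W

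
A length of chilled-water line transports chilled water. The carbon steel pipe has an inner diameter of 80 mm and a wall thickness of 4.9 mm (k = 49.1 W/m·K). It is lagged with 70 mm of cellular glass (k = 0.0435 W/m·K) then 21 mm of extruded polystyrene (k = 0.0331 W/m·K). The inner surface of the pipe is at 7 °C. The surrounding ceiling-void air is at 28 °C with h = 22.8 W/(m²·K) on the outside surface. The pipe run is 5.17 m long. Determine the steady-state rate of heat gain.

Q ≈ 25.3 W

Cylindrical conduction, so R = ln(r₂/r₁)/(2πkL) per layer, in series:
R_carbon steel pipe wall = ln(44.9/40)/(2π×49.1×5.17) = 7.245×10^-5 K/W
R_cellular glass = ln(114.9/44.9)/(2π×0.0435×5.17) = 0.665 K/W
R_extruded polystyrene = ln(135.9/114.9)/(2π×0.0331×5.17) = 0.1561 K/W
R_outer film = 1/(h_o·2πr_oL) = 1/(22.8×2π×0.1359×5.17) = 0.009935 K/W
R_total = 0.8311 K/W
Q = ΔT/R_total = 21/0.8311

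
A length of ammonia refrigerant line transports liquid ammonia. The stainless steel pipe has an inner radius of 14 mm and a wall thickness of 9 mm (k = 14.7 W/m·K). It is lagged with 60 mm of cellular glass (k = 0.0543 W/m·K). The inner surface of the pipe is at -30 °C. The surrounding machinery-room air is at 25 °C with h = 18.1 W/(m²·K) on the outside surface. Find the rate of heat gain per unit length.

q′ ≈ 14.2 W/m

For a radial system each layer contributes R = ln(r_out/r_in)/(2πkL); films add R = 1/(hA).
R_stainless steel pipe wall = ln(23/14)/(2π×14.7×1) = 0.005375 K/W
R_cellular glass = ln(83/23)/(2π×0.0543×1) = 3.762 K/W
R_outer film = 1/(h_o·2πr_oL) = 1/(18.1×2π×0.083×1) = 0.1059 K/W
R_total = 3.873 K/W
Q = ΔT/R_total = 55/3.873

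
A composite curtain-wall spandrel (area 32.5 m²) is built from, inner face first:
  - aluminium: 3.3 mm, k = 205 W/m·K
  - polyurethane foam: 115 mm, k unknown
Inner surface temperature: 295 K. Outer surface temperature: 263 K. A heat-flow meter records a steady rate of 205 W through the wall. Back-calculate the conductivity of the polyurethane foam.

k ≈ 0.0227 W/(m·K)

Series thermal resistances:
R_aluminium = L/(kA) = 0.0033/(205×32.5) = 4.953×10^-7 K/W
Sum of known resistances R_other = 4.953×10^-7 K/W
Total R = ΔT/Q = 32/205 = 0.1561 K/W
R_polyurethane foam = R_total − R_other = 0.1561 K/W
k = L/(R·A) = 0.115/(0.1561×32.5)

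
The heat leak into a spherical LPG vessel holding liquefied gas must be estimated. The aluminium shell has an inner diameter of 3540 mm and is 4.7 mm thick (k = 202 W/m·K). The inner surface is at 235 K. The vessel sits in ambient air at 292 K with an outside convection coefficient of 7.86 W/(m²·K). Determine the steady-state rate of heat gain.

For a spherical shell R = (1/r₁ − 1/r₂)/(4πk); film R = 1/(h·4πr²). In series:
R_aluminium shell = (1/1.77 − 1/1.7747)/(4π×202) = 5.894×10^-7 K/W
R_outer film = 1/(h·4πr_o²) = 1/(7.86×4π×1.7747²) = 0.003215 K/W
R_total = 0.003215 K/W
Q = ΔT/R_total = 57/0.003215

Q ≈ 17700 W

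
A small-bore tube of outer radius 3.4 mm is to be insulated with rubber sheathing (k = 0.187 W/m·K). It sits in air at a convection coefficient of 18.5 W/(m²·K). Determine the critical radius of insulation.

For a cylinder r_cr = k/h = 0.187/18.5
r_cr = 10.1 mm; since the bare radius (3.4 mm) is below r_cr, adding a thin layer of insulation will *increase* heat loss.

r_cr ≈ 10.1 mm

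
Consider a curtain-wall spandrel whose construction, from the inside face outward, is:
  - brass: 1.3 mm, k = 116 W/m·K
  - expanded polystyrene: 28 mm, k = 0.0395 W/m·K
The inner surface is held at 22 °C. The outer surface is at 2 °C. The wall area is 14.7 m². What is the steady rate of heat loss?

Q ≈ 415 W

Series thermal resistances:
R_brass = L/(kA) = 0.0013/(116×14.7) = 7.624×10^-7 K/W
R_expanded polystyrene = L/(kA) = 0.028/(0.0395×14.7) = 0.04822 K/W
R_total = 0.04822 K/W
Q = ΔT / R_total = 20 / 0.04822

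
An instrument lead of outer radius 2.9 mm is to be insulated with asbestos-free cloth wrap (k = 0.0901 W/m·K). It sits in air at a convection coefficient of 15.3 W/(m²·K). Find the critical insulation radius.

For a cylinder r_cr = k/h = 0.0901/15.3
r_cr = 5.89 mm; since the bare radius (2.9 mm) is below r_cr, adding a thin layer of insulation will *increase* heat loss.

r_cr ≈ 5.89 mm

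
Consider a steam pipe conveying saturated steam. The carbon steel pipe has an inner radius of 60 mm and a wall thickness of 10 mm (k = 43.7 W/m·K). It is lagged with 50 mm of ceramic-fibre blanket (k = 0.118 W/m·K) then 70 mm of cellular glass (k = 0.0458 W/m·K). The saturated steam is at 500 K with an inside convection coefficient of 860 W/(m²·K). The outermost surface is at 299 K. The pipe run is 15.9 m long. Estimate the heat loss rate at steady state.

Per-layer cylindrical resistances, series-summed:
R_inner film = 1/(h_i·2πr₁L) = 1/(860×2π×0.06×15.9) = 1.94×10^-4 K/W
R_carbon steel pipe wall = ln(70/60)/(2π×43.7×15.9) = 3.531×10^-5 K/W
R_ceramic-fibre blanket = ln(120/70)/(2π×0.118×15.9) = 0.04572 K/W
R_cellular glass = ln(190/120)/(2π×0.0458×15.9) = 0.1004 K/W
R_total = 0.1464 K/W
Q = ΔT/R_total = 201/0.1464

Q ≈ 1370 W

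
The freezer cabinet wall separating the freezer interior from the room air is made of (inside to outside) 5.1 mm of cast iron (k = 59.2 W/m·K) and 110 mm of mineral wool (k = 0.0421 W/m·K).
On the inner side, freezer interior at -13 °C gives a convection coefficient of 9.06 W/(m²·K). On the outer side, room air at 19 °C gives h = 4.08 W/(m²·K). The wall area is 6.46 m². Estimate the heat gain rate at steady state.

Q ≈ 69.6 W

Thermal resistances in series:
R_inner film = 1/(h_i·A) = 1/(9.06×6.46) = 0.01709 K/W
R_cast iron = L/(kA) = 0.0051/(59.2×6.46) = 1.334×10^-5 K/W
R_mineral wool = L/(kA) = 0.11/(0.0421×6.46) = 0.4045 K/W
R_outer film = 1/(h_o·A) = 1/(4.08×6.46) = 0.03794 K/W
R_total = 0.4595 K/W
Q = ΔT / R_total = 32 / 0.4595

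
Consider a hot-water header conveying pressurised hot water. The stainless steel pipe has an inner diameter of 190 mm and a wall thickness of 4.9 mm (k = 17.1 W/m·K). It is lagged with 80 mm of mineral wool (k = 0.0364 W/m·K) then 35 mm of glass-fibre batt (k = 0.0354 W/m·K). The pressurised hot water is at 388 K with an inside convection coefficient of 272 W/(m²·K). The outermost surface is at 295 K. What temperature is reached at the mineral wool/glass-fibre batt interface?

T ≈ 317 K

Treating each annulus and film as a series resistance:
R_inner film = 1/(h_i·2πr₁L) = 1/(272×2π×0.095×1) = 0.006159 K/W
R_stainless steel pipe wall = ln(99.9/95)/(2π×17.1×1) = 4.681×10^-4 K/W
R_mineral wool = ln(179.9/99.9)/(2π×0.0364×1) = 2.572 K/W
R_glass-fibre batt = ln(214.9/179.9)/(2π×0.0354×1) = 0.7992 K/W
R_total = 3.378 K/W
Q = ΔT/R_total = 93/3.378
Q = 27.5 W/m
T_interface = T_inner − Q·ΣR(inner→interface) = 388 − 27.5×2.579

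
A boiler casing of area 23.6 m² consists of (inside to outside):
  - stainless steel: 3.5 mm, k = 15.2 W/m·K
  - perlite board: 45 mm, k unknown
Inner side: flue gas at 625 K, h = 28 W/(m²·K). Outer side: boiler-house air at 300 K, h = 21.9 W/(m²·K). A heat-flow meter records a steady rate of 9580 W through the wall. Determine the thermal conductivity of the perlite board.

k ≈ 0.0626 W/(m·K)

Series thermal resistances:
R_inner film = 1/(h_i·A) = 1/(28×23.6) = 0.001513 K/W
R_stainless steel = L/(kA) = 0.0035/(15.2×23.6) = 9.757×10^-6 K/W
R_outer film = 1/(h_o·A) = 1/(21.9×23.6) = 0.001935 K/W
Sum of known resistances R_other = 0.003458 K/W
Total R = ΔT/Q = 325/9580 = 0.03392 K/W
R_perlite board = R_total − R_other = 0.03047 K/W
k = L/(R·A) = 0.045/(0.03047×23.6)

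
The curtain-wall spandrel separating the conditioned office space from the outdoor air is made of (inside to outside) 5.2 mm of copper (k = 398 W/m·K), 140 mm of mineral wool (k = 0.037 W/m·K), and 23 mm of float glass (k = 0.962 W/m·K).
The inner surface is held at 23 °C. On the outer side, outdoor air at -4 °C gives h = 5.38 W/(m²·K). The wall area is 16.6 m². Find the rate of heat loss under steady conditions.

Q ≈ 112 W

Treating each layer as a thermal resistance in series:
R_copper = L/(kA) = 0.0052/(398×16.6) = 7.871×10^-7 K/W
R_mineral wool = L/(kA) = 0.14/(0.037×16.6) = 0.2279 K/W
R_float glass = L/(kA) = 0.023/(0.962×16.6) = 0.00144 K/W
R_outer film = 1/(h_o·A) = 1/(5.38×16.6) = 0.0112 K/W
R_total = 0.2406 K/W
Q = ΔT / R_total = 27 / 0.2406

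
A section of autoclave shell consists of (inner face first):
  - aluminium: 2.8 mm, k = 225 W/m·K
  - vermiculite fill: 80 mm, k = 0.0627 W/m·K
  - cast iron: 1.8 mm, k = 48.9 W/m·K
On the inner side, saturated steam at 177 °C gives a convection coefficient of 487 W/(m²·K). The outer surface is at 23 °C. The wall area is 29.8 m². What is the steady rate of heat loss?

Q ≈ 3590 W

Model the wall as resistances in series:
R_inner film = 1/(h_i·A) = 1/(487×29.8) = 6.891×10^-5 K/W
R_aluminium = L/(kA) = 0.0028/(225×29.8) = 4.176×10^-7 K/W
R_vermiculite fill = L/(kA) = 0.08/(0.0627×29.8) = 0.04282 K/W
R_cast iron = L/(kA) = 0.0018/(48.9×29.8) = 1.235×10^-6 K/W
R_total = 0.04289 K/W
Q = ΔT / R_total = 154 / 0.04289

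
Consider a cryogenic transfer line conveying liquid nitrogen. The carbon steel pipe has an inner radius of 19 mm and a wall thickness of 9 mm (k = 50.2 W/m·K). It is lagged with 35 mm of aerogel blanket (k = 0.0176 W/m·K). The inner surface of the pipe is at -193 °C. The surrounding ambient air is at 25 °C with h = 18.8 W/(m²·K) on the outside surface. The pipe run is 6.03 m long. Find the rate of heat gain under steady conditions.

Q ≈ 176 W

For a radial system each layer contributes R = ln(r_out/r_in)/(2πkL); films add R = 1/(hA).
R_carbon steel pipe wall = ln(28/19)/(2π×50.2×6.03) = 2.039×10^-4 K/W
R_aerogel blanket = ln(63/28)/(2π×0.0176×6.03) = 1.216 K/W
R_outer film = 1/(h_o·2πr_oL) = 1/(18.8×2π×0.063×6.03) = 0.02228 K/W
R_total = 1.239 K/W
Q = ΔT/R_total = 218/1.239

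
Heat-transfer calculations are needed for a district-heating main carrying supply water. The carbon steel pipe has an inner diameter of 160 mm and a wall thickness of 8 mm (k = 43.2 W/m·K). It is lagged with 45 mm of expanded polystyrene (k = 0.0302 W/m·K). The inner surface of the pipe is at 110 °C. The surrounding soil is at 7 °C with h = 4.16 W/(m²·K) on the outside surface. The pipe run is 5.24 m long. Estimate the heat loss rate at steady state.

For a radial system each layer contributes R = ln(r_out/r_in)/(2πkL); films add R = 1/(hA).
R_carbon steel pipe wall = ln(88/80)/(2π×43.2×5.24) = 6.701×10^-5 K/W
R_expanded polystyrene = ln(133/88)/(2π×0.0302×5.24) = 0.4154 K/W
R_outer film = 1/(h_o·2πr_oL) = 1/(4.16×2π×0.133×5.24) = 0.0549 K/W
R_total = 0.4703 K/W
Q = ΔT/R_total = 103/0.4703

Q ≈ 219 W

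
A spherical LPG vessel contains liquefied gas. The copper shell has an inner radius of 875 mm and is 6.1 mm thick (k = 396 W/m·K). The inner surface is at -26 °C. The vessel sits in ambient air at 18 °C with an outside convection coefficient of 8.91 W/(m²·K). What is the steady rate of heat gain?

Q ≈ 3820 W

Radial (spherical) resistances in series:
R_copper shell = (1/0.875 − 1/0.8811)/(4π×396) = 1.59×10^-6 K/W
R_outer film = 1/(h·4πr_o²) = 1/(8.91×4π×0.8811²) = 0.0115 K/W
R_total = 0.01151 K/W
Q = ΔT/R_total = 44/0.01151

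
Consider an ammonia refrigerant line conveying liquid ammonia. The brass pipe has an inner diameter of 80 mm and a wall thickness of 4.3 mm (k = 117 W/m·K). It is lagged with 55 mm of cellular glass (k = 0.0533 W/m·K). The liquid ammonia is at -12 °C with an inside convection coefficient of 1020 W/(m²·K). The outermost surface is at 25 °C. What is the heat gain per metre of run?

q′ ≈ 15.3 W/m

Radial resistances (cylindrical: R_cond = ln(r_o/r_i)/(2πkL), R_conv = 1/(h·2πrL)):
R_inner film = 1/(h_i·2πr₁L) = 1/(1020×2π×0.04×1) = 0.003901 K/W
R_brass pipe wall = ln(44.3/40)/(2π×117×1) = 1.389×10^-4 K/W
R_cellular glass = ln(99.3/44.3)/(2π×0.0533×1) = 2.41 K/W
R_total = 2.414 K/W
Q = ΔT/R_total = 37/2.414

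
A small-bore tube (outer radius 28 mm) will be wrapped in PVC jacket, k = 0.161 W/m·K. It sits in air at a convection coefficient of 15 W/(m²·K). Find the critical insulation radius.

r_cr ≈ 10.7 mm

For a cylinder r_cr = k/h = 0.161/15
r_cr = 10.7 mm; since the bare radius (28 mm) is above r_cr, any added insulation will reduce heat loss.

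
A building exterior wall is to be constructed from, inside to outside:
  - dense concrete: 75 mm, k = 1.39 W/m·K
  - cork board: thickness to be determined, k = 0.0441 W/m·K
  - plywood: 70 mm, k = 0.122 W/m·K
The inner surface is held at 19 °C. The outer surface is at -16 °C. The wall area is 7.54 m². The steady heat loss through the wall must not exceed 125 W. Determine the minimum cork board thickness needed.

Treating each layer as a thermal resistance in series:
R_dense concrete = L/(kA) = 0.075/(1.39×7.54) = 0.007156 K/W
R_plywood = L/(kA) = 0.07/(0.122×7.54) = 0.0761 K/W
Sum of the known resistances R_other = 0.08325 K/W
Required total resistance R_tot = ΔT/Q_allow = 35/125 = 0.28 K/W
R_cork board = R_tot − R_other = 0.1967 K/W
L = R·k·A = 0.1967×0.0441×7.54

L ≈ 65.4 mm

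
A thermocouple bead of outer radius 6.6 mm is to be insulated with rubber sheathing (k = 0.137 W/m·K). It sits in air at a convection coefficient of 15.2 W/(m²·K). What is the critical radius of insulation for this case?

For a sphere r_cr = 2k/h = 2×0.137/15.2
r_cr = 18 mm; since the bare radius (6.6 mm) is below r_cr, adding a thin layer of insulation will *increase* heat loss.

r_cr ≈ 18 mm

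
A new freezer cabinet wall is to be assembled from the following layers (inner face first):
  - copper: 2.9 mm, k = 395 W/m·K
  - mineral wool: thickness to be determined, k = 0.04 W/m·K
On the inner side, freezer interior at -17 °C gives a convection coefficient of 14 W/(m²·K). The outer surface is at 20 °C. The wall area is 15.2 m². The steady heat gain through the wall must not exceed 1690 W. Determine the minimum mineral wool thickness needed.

L ≈ 10.5 mm

Model the wall as resistances in series:
R_inner film = 1/(h_i·A) = 1/(14×15.2) = 0.004699 K/W
R_copper = L/(kA) = 0.0029/(395×15.2) = 4.83×10^-7 K/W
Sum of the known resistances R_other = 0.0047 K/W
Required total resistance R_tot = ΔT/Q_allow = 37/1690 = 0.02189 K/W
R_mineral wool = R_tot − R_other = 0.01719 K/W
L = R·k·A = 0.01719×0.04×15.2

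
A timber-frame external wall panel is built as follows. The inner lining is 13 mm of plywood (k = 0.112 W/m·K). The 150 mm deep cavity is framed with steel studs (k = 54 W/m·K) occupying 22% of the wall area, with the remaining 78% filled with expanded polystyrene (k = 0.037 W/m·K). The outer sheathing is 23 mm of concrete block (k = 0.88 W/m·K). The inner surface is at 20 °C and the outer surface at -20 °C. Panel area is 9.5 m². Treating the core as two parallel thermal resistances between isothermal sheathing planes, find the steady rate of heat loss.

Sheathing layers in series; stud and cavity paths in parallel between them.
R_inner = 0.013/(0.112×9.5) = 0.01222 K/W
R_stud  = 0.15/(54×0.22×9.5) = 0.001329 K/W
R_cav   = 0.15/(0.037×0.78×9.5) = 0.5471 K/W
1/R_core = 1/R_stud + 1/R_cav → R_core = 0.001326 K/W
R_outer = 0.023/(0.88×9.5) = 0.002751 K/W
R_total = 0.0163 K/W
Q = ΔT/R_total = 40/0.0163

Q ≈ 2450 W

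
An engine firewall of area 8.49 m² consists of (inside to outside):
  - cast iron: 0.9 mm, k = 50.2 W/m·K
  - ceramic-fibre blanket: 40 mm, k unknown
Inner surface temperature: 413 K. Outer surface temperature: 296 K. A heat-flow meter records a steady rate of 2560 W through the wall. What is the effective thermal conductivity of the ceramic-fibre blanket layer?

Model the wall as resistances in series:
R_cast iron = L/(kA) = 0.0009/(50.2×8.49) = 2.112×10^-6 K/W
Sum of known resistances R_other = 2.112×10^-6 K/W
Total R = ΔT/Q = 117/2560 = 0.0457 K/W
R_ceramic-fibre blanket = R_total − R_other = 0.0457 K/W
k = L/(R·A) = 0.04/(0.0457×8.49)

k ≈ 0.103 W/(m·K)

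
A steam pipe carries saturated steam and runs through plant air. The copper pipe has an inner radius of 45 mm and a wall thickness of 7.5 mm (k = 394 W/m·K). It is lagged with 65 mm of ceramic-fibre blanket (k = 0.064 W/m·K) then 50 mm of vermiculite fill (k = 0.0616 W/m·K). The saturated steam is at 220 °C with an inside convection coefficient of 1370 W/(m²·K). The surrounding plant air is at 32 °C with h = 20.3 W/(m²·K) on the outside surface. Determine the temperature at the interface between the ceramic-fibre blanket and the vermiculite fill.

T ≈ 93 °C

Per-layer cylindrical resistances, series-summed:
R_inner film = 1/(h_i·2πr₁L) = 1/(1370×2π×0.045×1) = 0.002582 K/W
R_copper pipe wall = ln(52.5/45)/(2π×394×1) = 6.227×10^-5 K/W
R_ceramic-fibre blanket = ln(117.5/52.5)/(2π×0.064×1) = 2.003 K/W
R_vermiculite fill = ln(167.5/117.5)/(2π×0.0616×1) = 0.916 K/W
R_outer film = 1/(h_o·2πr_oL) = 1/(20.3×2π×0.1675×1) = 0.04681 K/W
R_total = 2.969 K/W
Q = ΔT/R_total = 188/2.969
Q = 63.3 W/m
T_interface = T_inner − Q·ΣR(inner→interface) = 220 − 63.3×2.006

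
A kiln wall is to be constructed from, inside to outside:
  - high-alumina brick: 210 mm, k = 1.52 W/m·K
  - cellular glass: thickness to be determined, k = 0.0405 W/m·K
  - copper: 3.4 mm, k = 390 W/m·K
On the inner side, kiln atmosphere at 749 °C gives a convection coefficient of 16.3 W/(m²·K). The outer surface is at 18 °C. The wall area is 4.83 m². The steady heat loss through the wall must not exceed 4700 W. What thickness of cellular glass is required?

Model the wall as resistances in series:
R_inner film = 1/(h_i·A) = 1/(16.3×4.83) = 0.0127 K/W
R_high-alumina brick = L/(kA) = 0.21/(1.52×4.83) = 0.0286 K/W
R_copper = L/(kA) = 0.0034/(390×4.83) = 1.805×10^-6 K/W
Sum of the known resistances R_other = 0.04131 K/W
Required total resistance R_tot = ΔT/Q_allow = 731/4700 = 0.1555 K/W
R_cellular glass = R_tot − R_other = 0.1142 K/W
L = R·k·A = 0.1142×0.0405×4.83

L ≈ 22.3 mm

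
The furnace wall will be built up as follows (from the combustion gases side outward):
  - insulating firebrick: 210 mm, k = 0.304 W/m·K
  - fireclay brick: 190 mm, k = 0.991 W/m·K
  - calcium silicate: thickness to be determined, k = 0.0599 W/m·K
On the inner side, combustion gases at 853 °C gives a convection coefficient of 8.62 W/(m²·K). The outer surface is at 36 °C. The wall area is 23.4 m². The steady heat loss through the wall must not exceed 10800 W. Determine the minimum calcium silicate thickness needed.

Model the wall as resistances in series:
R_inner film = 1/(h_i·A) = 1/(8.62×23.4) = 0.004958 K/W
R_insulating firebrick = L/(kA) = 0.21/(0.304×23.4) = 0.02952 K/W
R_fireclay brick = L/(kA) = 0.19/(0.991×23.4) = 0.008193 K/W
Sum of the known resistances R_other = 0.04267 K/W
Required total resistance R_tot = ΔT/Q_allow = 817/10800 = 0.07565 K/W
R_calcium silicate = R_tot − R_other = 0.03298 K/W
L = R·k·A = 0.03298×0.0599×23.4

L ≈ 46.2 mm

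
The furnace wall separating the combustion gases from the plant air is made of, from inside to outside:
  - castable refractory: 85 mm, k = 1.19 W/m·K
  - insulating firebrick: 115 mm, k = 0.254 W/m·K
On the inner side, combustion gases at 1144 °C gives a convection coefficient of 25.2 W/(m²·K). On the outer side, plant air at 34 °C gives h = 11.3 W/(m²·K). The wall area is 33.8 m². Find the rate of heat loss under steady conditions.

Using the resistance-network approach (series):
R_inner film = 1/(h_i·A) = 1/(25.2×33.8) = 0.001174 K/W
R_castable refractory = L/(kA) = 0.085/(1.19×33.8) = 0.002113 K/W
R_insulating firebrick = L/(kA) = 0.115/(0.254×33.8) = 0.0134 K/W
R_outer film = 1/(h_o·A) = 1/(11.3×33.8) = 0.002618 K/W
R_total = 0.0193 K/W
Q = ΔT / R_total = 1110 / 0.0193

Q ≈ 57500 W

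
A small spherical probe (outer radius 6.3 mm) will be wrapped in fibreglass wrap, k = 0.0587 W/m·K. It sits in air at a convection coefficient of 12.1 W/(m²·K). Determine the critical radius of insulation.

For a sphere r_cr = 2k/h = 2×0.0587/12.1
r_cr = 9.7 mm; since the bare radius (6.3 mm) is below r_cr, adding a thin layer of insulation will *increase* heat loss.

r_cr ≈ 9.7 mm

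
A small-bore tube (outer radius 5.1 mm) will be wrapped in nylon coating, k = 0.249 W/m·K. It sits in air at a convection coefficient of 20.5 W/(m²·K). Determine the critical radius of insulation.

For a cylinder r_cr = k/h = 0.249/20.5
r_cr = 12.1 mm; since the bare radius (5.1 mm) is below r_cr, adding a thin layer of insulation will *increase* heat loss.

r_cr ≈ 12.1 mm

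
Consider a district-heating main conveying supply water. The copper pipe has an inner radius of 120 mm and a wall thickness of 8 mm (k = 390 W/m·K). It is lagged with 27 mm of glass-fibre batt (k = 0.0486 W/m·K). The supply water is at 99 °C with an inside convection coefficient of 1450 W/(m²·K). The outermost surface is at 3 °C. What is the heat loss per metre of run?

q′ ≈ 153 W/m

Radial resistances (cylindrical: R_cond = ln(r_o/r_i)/(2πkL), R_conv = 1/(h·2πrL)):
R_inner film = 1/(h_i·2πr₁L) = 1/(1450×2π×0.12×1) = 9.147×10^-4 K/W
R_copper pipe wall = ln(128/120)/(2π×390×1) = 2.634×10^-5 K/W
R_glass-fibre batt = ln(155/128)/(2π×0.0486×1) = 0.6268 K/W
R_total = 0.6277 K/W
Q = ΔT/R_total = 96/0.6277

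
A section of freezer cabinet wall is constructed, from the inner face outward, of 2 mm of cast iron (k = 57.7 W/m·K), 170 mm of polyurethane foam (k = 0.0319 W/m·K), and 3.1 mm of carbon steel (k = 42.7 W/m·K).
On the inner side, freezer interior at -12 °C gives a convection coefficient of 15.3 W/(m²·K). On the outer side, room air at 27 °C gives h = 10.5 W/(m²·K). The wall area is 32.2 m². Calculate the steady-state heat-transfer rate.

Using the resistance-network approach (series):
R_inner film = 1/(h_i·A) = 1/(15.3×32.2) = 0.00203 K/W
R_cast iron = L/(kA) = 0.002/(57.7×32.2) = 1.076×10^-6 K/W
R_polyurethane foam = L/(kA) = 0.17/(0.0319×32.2) = 0.1655 K/W
R_carbon steel = L/(kA) = 0.0031/(42.7×32.2) = 2.255×10^-6 K/W
R_outer film = 1/(h_o·A) = 1/(10.5×32.2) = 0.002958 K/W
R_total = 0.1705 K/W
Q = ΔT / R_total = 39 / 0.1705

Q ≈ 229 W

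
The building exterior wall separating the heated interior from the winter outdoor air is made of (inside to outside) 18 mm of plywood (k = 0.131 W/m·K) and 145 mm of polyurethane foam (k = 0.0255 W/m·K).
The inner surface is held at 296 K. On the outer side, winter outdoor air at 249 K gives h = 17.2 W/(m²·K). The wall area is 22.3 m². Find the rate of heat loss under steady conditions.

Thermal resistances in series:
R_plywood = L/(kA) = 0.018/(0.131×22.3) = 0.006162 K/W
R_polyurethane foam = L/(kA) = 0.145/(0.0255×22.3) = 0.255 K/W
R_outer film = 1/(h_o·A) = 1/(17.2×22.3) = 0.002607 K/W
R_total = 0.2638 K/W
Q = ΔT / R_total = 47 / 0.2638

Q ≈ 178 W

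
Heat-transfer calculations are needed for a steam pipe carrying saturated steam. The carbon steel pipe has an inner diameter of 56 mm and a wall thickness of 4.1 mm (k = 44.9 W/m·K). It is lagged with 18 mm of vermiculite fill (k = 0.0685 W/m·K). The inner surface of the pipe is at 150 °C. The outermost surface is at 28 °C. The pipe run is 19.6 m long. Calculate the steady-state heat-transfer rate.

For a radial system each layer contributes R = ln(r_out/r_in)/(2πkL); films add R = 1/(hA).
R_carbon steel pipe wall = ln(32.1/28)/(2π×44.9×19.6) = 2.471×10^-5 K/W
R_vermiculite fill = ln(50.1/32.1)/(2π×0.0685×19.6) = 0.05277 K/W
R_total = 0.0528 K/W
Q = ΔT/R_total = 122/0.0528

Q ≈ 2310 W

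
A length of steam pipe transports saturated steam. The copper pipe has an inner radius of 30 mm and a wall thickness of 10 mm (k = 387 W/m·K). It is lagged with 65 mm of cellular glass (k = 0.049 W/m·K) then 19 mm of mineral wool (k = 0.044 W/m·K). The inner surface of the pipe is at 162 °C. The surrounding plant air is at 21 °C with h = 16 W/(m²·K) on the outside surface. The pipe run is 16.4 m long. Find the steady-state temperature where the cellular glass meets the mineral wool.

T ≈ 46.2 °C

Per-layer cylindrical resistances, series-summed:
R_copper pipe wall = ln(40/30)/(2π×387×16.4) = 7.214×10^-6 K/W
R_cellular glass = ln(105/40)/(2π×0.049×16.4) = 0.1911 K/W
R_mineral wool = ln(124/105)/(2π×0.044×16.4) = 0.03668 K/W
R_outer film = 1/(h_o·2πr_oL) = 1/(16×2π×0.124×16.4) = 0.004891 K/W
R_total = 0.2327 K/W
Q = ΔT/R_total = 141/0.2327
Q = 606 W
T_interface = T_inner − Q·ΣR(inner→interface) = 162 − 606×0.1911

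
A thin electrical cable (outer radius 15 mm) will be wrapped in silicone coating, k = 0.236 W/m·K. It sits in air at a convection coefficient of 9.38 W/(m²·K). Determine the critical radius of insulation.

For a cylinder r_cr = k/h = 0.236/9.38
r_cr = 25.2 mm; since the bare radius (15 mm) is below r_cr, adding a thin layer of insulation will *increase* heat loss.

r_cr ≈ 25.2 mm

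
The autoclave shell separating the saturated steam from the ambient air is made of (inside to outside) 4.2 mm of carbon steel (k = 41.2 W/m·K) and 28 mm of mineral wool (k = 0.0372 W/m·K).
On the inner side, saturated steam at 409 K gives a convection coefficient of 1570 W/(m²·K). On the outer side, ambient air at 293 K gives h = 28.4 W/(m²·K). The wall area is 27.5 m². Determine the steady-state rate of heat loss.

Using the resistance-network approach (series):
R_inner film = 1/(h_i·A) = 1/(1570×27.5) = 2.316×10^-5 K/W
R_carbon steel = L/(kA) = 0.0042/(41.2×27.5) = 3.707×10^-6 K/W
R_mineral wool = L/(kA) = 0.028/(0.0372×27.5) = 0.02737 K/W
R_outer film = 1/(h_o·A) = 1/(28.4×27.5) = 0.00128 K/W
R_total = 0.02868 K/W
Q = ΔT / R_total = 116 / 0.02868

Q ≈ 4040 W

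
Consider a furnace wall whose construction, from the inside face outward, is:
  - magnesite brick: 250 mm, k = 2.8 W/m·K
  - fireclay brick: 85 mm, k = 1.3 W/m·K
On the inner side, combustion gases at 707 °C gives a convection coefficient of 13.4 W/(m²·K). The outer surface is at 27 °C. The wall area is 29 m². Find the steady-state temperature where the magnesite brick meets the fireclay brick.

Treating each layer as a thermal resistance in series:
R_inner film = 1/(h_i·A) = 1/(13.4×29) = 0.002573 K/W
R_magnesite brick = L/(kA) = 0.25/(2.8×29) = 0.003079 K/W
R_fireclay brick = L/(kA) = 0.085/(1.3×29) = 0.002255 K/W
R_total = 0.007907 K/W;  Q = ΔT/R_total = 680/0.007907 = 86000 W
T_interface = T_inner − Q·ΣR(inner→interface) = 707 − 86000×0.005652

T ≈ 221 °C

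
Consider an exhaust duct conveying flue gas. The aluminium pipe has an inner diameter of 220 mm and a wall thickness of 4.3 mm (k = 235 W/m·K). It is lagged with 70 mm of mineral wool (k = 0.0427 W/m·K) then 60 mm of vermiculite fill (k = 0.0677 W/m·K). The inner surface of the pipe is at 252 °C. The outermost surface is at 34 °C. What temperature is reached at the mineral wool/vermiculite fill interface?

For a radial system each layer contributes R = ln(r_out/r_in)/(2πkL); films add R = 1/(hA).
R_aluminium pipe wall = ln(114.3/110)/(2π×235×1) = 2.597×10^-5 K/W
R_mineral wool = ln(184.3/114.3)/(2π×0.0427×1) = 1.781 K/W
R_vermiculite fill = ln(244.3/184.3)/(2π×0.0677×1) = 0.6626 K/W
R_total = 2.443 K/W
Q = ΔT/R_total = 218/2.443
Q = 89.2 W/m
T_interface = T_inner − Q·ΣR(inner→interface) = 252 − 89.2×1.781

T ≈ 93.1 °C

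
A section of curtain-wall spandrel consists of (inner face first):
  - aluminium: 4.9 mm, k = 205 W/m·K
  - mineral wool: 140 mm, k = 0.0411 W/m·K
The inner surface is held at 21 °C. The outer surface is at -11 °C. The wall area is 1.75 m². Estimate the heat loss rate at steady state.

Using the resistance-network approach (series):
R_aluminium = L/(kA) = 0.0049/(205×1.75) = 1.366×10^-5 K/W
R_mineral wool = L/(kA) = 0.14/(0.0411×1.75) = 1.946 K/W
R_total = 1.946 K/W
Q = ΔT / R_total = 32 / 1.946

Q ≈ 16.4 W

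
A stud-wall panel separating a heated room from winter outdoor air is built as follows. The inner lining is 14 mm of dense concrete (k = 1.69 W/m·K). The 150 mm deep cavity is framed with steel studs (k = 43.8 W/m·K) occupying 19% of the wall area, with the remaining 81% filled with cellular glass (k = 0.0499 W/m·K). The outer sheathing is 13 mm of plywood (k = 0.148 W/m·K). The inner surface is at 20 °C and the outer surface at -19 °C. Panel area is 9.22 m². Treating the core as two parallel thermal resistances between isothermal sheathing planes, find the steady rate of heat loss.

Sheathing layers in series; stud and cavity paths in parallel between them.
R_inner = 0.014/(1.69×9.22) = 8.985×10^-4 K/W
R_stud  = 0.15/(43.8×0.19×9.22) = 0.001955 K/W
R_cav   = 0.15/(0.0499×0.81×9.22) = 0.4025 K/W
1/R_core = 1/R_stud + 1/R_cav → R_core = 0.001945 K/W
R_outer = 0.013/(0.148×9.22) = 0.009527 K/W
R_total = 0.01237 K/W
Q = ΔT/R_total = 39/0.01237

Q ≈ 3150 W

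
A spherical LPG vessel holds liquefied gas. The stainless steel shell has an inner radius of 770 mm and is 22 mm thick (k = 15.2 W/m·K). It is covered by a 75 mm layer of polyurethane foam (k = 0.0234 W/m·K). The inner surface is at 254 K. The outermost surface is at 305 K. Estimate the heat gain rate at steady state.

Each spherical layer contributes R = (1/r_i − 1/r_o)/(4πk):
R_stainless steel shell = (1/0.77 − 1/0.792)/(4π×15.2) = 1.889×10^-4 K/W
R_polyurethane foam = (1/0.792 − 1/0.867)/(4π×0.0234) = 0.3714 K/W
R_total = 0.3716 K/W
Q = ΔT/R_total = 51/0.3716

Q ≈ 137 W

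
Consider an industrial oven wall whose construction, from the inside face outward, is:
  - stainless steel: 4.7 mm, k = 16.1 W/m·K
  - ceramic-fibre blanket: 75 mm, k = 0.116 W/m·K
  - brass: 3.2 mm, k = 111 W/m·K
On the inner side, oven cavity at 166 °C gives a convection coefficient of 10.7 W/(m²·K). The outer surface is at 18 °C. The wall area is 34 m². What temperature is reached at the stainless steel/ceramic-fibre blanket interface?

Thermal resistances in series:
R_inner film = 1/(h_i·A) = 1/(10.7×34) = 0.002749 K/W
R_stainless steel = L/(kA) = 0.0047/(16.1×34) = 8.586×10^-6 K/W
R_ceramic-fibre blanket = L/(kA) = 0.075/(0.116×34) = 0.01902 K/W
R_brass = L/(kA) = 0.0032/(111×34) = 8.479×10^-7 K/W
R_total = 0.02177 K/W;  Q = ΔT/R_total = 148/0.02177 = 6797 W
T_interface = T_inner − Q·ΣR(inner→interface) = 166 − 6800×0.002757

T ≈ 147 °C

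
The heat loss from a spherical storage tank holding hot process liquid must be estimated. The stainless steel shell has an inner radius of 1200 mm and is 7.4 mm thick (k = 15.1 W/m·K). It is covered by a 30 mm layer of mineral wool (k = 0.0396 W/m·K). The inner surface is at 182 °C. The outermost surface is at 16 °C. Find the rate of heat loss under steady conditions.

Q ≈ 4110 W

For a spherical shell R = (1/r₁ − 1/r₂)/(4πk); film R = 1/(h·4πr²). In series:
R_stainless steel shell = (1/1.2 − 1/1.2074)/(4π×15.1) = 2.692×10^-5 K/W
R_mineral wool = (1/1.2074 − 1/1.2374)/(4π×0.0396) = 0.04035 K/W
R_total = 0.04038 K/W
Q = ΔT/R_total = 166/0.04038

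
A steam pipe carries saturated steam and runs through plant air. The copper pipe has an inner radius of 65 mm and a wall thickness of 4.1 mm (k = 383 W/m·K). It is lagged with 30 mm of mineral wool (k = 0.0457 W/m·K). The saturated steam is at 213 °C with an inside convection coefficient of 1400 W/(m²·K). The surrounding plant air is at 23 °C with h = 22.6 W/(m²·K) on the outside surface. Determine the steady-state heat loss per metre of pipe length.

q′ ≈ 143 W/m

Per-layer cylindrical resistances, series-summed:
R_inner film = 1/(h_i·2πr₁L) = 1/(1400×2π×0.065×1) = 0.001749 K/W
R_copper pipe wall = ln(69.1/65)/(2π×383×1) = 2.542×10^-5 K/W
R_mineral wool = ln(99.1/69.1)/(2π×0.0457×1) = 1.256 K/W
R_outer film = 1/(h_o·2πr_oL) = 1/(22.6×2π×0.0991×1) = 0.07106 K/W
R_total = 1.329 K/W
Q = ΔT/R_total = 190/1.329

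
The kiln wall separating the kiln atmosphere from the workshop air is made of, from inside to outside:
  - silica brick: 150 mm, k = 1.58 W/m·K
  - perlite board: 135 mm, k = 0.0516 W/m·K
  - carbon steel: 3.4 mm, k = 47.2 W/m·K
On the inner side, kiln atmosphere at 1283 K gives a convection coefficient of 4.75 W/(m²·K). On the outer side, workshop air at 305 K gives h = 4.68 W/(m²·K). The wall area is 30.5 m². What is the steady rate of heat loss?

Q ≈ 9510 W

Using the resistance-network approach (series):
R_inner film = 1/(h_i·A) = 1/(4.75×30.5) = 0.006903 K/W
R_silica brick = L/(kA) = 0.15/(1.58×30.5) = 0.003113 K/W
R_perlite board = L/(kA) = 0.135/(0.0516×30.5) = 0.08578 K/W
R_carbon steel = L/(kA) = 0.0034/(47.2×30.5) = 2.362×10^-6 K/W
R_outer film = 1/(h_o·A) = 1/(4.68×30.5) = 0.007006 K/W
R_total = 0.1028 K/W
Q = ΔT / R_total = 978 / 0.1028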